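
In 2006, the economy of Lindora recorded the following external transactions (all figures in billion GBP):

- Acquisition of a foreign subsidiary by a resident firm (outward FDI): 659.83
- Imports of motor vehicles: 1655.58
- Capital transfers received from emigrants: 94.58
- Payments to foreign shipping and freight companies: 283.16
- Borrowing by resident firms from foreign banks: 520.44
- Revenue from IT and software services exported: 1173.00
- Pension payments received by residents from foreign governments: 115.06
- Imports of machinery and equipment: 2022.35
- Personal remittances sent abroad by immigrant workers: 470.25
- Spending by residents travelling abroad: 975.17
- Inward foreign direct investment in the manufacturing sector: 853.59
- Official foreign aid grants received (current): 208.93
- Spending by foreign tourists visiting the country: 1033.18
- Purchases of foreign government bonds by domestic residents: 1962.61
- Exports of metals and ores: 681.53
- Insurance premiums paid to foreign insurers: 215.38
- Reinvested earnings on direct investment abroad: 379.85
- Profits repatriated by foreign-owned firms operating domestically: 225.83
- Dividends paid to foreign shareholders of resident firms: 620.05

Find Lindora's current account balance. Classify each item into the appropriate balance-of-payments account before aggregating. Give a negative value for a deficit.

-2876.22

Goods: 681.53 - 2022.35 - 1655.58 = -2996.40
Services: -283.16 - 975.17 - 215.38 + 1033.18 + 1173.00 = 732.47
Primary income: -225.83 - 620.05 + 379.85 = -466.03
Secondary income: 208.93 - 470.25 + 115.06 = -146.26
Current account = (-2996.40) + 732.47 + (-466.03) + (-146.26) = -2876.22
(Excluded from the current account — financial account: acquisition of a foreign subsidiary by a resident firm (outward FDI) 659.83, borrowing by resident firms from foreign banks 520.44, inward foreign direct investment in the manufacturing sector 853.59, purchases of foreign government bonds by domestic residents 1962.61; capital account: capital transfers received from emigrants 94.58.)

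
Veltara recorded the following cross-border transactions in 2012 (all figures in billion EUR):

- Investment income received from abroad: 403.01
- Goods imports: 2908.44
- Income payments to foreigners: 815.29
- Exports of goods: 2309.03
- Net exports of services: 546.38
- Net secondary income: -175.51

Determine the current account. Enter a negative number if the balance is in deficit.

Goods balance = 2309.03 - 2908.44 = -599.41
Services balance = 546.38
Trade balance (goods + services) = -599.41 + 546.38 = -53.03
Net primary income = 403.01 - 815.29 = -412.28
Net secondary income = -175.51
Current account = -53.03 + (-412.28) + (-175.51) = -640.82

-640.82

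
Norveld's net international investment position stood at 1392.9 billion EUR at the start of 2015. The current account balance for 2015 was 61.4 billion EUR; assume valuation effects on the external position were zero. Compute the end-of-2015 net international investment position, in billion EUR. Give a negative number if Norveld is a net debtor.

With no valuation effects, change in NIIP = current account = 61.4
End-of-year NIIP = 1392.9 + 61.4 = 1454.3

1454.3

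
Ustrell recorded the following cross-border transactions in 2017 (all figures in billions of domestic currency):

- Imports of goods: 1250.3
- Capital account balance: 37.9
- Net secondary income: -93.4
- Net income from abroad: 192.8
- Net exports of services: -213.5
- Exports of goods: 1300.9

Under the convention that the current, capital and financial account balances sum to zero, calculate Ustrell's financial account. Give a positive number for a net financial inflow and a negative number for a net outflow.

25.6

Goods balance = 1300.9 - 1250.3 = 50.6
Services balance = -213.5
Trade balance (goods + services) = 50.6 + (-213.5) = -162.9
Net primary income = 192.8
Net secondary income = -93.4
Current account = -162.9 + 192.8 + (-93.4) = -63.5
Financial account = -(-63.5 + 37.9) = 25.6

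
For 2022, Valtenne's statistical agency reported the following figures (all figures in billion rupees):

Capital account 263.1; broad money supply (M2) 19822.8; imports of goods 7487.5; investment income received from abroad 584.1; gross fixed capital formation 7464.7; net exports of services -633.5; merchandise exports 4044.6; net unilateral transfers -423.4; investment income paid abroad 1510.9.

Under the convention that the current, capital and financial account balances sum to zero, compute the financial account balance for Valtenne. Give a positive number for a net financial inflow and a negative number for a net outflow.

Goods balance = 4044.6 - 7487.5 = -3442.9
Services balance = -633.5
Trade balance (goods + services) = -3442.9 + (-633.5) = -4076.4
Net primary income = 584.1 - 1510.9 = -926.8
Net secondary income = -423.4
Current account = -4076.4 + (-926.8) + (-423.4) = -5426.6
Financial account = -(-5426.6 + 263.1) = 5163.5

5163.5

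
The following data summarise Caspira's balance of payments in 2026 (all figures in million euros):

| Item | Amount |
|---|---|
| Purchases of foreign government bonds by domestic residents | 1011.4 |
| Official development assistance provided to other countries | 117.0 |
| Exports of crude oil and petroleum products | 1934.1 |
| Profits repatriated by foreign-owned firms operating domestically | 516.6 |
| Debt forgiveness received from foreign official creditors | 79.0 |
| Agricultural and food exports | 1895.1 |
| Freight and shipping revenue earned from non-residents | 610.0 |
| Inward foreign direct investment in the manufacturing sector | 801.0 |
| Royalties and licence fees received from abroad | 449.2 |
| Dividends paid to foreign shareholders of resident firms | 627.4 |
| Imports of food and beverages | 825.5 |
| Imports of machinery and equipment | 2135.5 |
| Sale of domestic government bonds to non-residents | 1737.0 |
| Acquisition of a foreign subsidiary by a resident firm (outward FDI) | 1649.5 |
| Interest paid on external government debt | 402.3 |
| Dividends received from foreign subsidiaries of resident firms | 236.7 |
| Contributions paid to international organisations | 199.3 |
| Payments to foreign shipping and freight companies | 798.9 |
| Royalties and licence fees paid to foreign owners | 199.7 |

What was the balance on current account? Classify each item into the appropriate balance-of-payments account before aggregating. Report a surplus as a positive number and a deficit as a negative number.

-697.1

Goods: 1934.1 + 1895.1 - 825.5 - 2135.5 = 868.2
Services: 449.2 - 199.7 + 610.0 - 798.9 = 60.6
Primary income: -516.6 - 627.4 - 402.3 + 236.7 = -1309.6
Secondary income: -199.3 - 117.0 = -316.3
Current account = 868.2 + 60.6 + (-1309.6) + (-316.3) = -697.1
(Excluded from the current account — financial account: purchases of foreign government bonds by domestic residents 1011.4, inward foreign direct investment in the manufacturing sector 801.0, sale of domestic government bonds to non-residents 1737.0, acquisition of a foreign subsidiary by a resident firm (outward FDI) 1649.5; capital account: debt forgiveness received from foreign official creditors 79.0.)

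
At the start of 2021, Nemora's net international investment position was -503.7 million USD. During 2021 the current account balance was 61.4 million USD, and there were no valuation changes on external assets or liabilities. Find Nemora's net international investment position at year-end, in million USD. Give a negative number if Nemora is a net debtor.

With no valuation effects, change in NIIP = current account = 61.4
End-of-year NIIP = -503.7 + 61.4 = -442.3

-442.3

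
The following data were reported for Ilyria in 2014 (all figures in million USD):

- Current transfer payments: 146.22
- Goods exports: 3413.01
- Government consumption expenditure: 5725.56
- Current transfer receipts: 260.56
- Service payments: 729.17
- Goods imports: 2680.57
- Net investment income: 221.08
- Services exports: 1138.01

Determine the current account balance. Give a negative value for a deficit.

Goods balance = 3413.01 - 2680.57 = 732.44
Services balance = 1138.01 - 729.17 = 408.84
Trade balance (goods + services) = 732.44 + 408.84 = 1141.28
Net primary income = 221.08
Net secondary income = 260.56 - 146.22 = 114.34
Current account = 1141.28 + 221.08 + 114.34 = 1476.70

1476.70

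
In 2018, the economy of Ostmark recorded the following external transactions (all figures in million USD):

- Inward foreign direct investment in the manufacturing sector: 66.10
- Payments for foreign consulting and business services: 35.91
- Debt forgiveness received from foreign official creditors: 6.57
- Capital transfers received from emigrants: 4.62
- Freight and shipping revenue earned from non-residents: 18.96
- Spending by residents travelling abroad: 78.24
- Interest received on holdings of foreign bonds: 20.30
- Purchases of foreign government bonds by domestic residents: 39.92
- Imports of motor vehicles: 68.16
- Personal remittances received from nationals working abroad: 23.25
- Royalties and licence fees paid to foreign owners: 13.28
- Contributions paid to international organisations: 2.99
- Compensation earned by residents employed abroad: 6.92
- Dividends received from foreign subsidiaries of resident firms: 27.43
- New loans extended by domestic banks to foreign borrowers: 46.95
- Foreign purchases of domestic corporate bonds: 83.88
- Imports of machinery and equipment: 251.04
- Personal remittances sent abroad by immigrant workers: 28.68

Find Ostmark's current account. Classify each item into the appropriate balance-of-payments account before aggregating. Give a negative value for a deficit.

Goods: -68.16 - 251.04 = -319.20
Services: -35.91 - 78.24 + 18.96 - 13.28 = -108.47
Primary income: 6.92 + 20.30 + 27.43 = 54.65
Secondary income: 23.25 - 28.68 - 2.99 = -8.42
Current account = (-319.20) + (-108.47) + 54.65 + (-8.42) = -381.44
(Excluded from the current account — financial account: inward foreign direct investment in the manufacturing sector 66.10, purchases of foreign government bonds by domestic residents 39.92, new loans extended by domestic banks to foreign borrowers 46.95, foreign purchases of domestic corporate bonds 83.88; capital account: debt forgiveness received from foreign official creditors 6.57, capital transfers received from emigrants 4.62.)

-381.44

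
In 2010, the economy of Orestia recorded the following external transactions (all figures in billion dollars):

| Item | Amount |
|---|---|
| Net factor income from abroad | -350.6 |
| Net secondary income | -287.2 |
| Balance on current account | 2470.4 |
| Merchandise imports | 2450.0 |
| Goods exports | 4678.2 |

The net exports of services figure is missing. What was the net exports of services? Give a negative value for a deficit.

Current account = goods balance + services balance + net primary income + net secondary income
Sum of the known components = 1590.4
Net exports of services = CA - (known components) = 2470.4 - 1590.4 = 880.0

880.0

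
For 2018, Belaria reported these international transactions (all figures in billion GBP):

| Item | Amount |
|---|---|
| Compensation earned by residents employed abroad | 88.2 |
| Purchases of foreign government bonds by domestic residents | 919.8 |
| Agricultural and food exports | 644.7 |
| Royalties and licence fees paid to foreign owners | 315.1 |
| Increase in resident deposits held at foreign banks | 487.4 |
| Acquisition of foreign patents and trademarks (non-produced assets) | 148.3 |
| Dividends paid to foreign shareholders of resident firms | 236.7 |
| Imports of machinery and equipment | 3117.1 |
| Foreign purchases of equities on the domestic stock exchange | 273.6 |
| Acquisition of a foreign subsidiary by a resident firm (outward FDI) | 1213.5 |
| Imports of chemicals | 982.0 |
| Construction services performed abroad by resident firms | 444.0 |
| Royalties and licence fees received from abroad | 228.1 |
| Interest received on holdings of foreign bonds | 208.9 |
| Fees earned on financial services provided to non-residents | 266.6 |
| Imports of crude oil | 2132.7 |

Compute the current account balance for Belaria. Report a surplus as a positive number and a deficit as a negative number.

Goods: -982.0 - 3117.1 + 644.7 - 2132.7 = -5587.1
Services: 444.0 - 315.1 + 228.1 + 266.6 = 623.6
Primary income: -236.7 + 88.2 + 208.9 = 60.4
Current account = (-5587.1) + 623.6 + 60.4 = -4903.1
(Excluded from the current account — financial account: purchases of foreign government bonds by domestic residents 919.8, increase in resident deposits held at foreign banks 487.4, foreign purchases of equities on the domestic stock exchange 273.6, acquisition of a foreign subsidiary by a resident firm (outward FDI) 1213.5; capital account: acquisition of foreign patents and trademarks (non-produced assets) 148.3.)

-4903.1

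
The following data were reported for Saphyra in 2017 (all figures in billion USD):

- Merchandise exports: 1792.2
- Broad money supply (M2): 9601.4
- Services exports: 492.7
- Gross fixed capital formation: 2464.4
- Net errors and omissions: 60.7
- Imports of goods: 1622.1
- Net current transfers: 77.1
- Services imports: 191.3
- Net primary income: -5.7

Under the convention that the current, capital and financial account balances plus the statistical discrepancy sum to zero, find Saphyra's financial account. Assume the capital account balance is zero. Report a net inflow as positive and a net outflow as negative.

-603.6

Goods balance = 1792.2 - 1622.1 = 170.1
Services balance = 492.7 - 191.3 = 301.4
Trade balance (goods + services) = 170.1 + 301.4 = 471.5
Net primary income = -5.7
Net secondary income = 77.1
Current account = 471.5 + (-5.7) + 77.1 = 542.9
Financial account = -(542.9 + 60.7) = -603.6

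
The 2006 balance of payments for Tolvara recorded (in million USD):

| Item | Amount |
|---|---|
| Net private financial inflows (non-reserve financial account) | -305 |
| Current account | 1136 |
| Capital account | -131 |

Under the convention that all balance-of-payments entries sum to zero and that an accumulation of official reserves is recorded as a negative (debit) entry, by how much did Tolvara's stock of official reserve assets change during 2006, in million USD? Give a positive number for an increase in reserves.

700

Official reserve transactions balance = -(1136 + (-131) + (-305)) = -700
An accumulation of reserves is recorded as a debit (negative entry), so the change in the stock of reserves is the negative of that balance.
Change in official reserves = -(-700) = 700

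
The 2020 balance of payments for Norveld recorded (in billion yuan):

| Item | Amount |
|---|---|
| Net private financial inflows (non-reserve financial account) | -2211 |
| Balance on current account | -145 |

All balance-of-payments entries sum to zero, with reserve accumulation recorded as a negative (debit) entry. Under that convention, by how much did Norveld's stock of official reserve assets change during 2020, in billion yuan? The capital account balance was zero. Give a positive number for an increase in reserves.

-2356

Official reserve transactions balance = -((-145) + (-2211)) = 2356
An accumulation of reserves is recorded as a debit (negative entry), so the change in the stock of reserves is the negative of that balance.
Change in official reserves = -(2356) = -2356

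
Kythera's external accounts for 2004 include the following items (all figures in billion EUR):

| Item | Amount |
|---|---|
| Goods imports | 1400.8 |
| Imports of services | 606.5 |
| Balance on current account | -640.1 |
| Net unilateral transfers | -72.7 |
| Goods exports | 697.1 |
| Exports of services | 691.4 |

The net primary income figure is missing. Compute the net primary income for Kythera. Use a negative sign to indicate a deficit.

Current account = goods balance + services balance + net primary income + net secondary income
Sum of the known components = -691.5
Net primary income = CA - (known components) = -640.1 - (-691.5) = 51.4

51.4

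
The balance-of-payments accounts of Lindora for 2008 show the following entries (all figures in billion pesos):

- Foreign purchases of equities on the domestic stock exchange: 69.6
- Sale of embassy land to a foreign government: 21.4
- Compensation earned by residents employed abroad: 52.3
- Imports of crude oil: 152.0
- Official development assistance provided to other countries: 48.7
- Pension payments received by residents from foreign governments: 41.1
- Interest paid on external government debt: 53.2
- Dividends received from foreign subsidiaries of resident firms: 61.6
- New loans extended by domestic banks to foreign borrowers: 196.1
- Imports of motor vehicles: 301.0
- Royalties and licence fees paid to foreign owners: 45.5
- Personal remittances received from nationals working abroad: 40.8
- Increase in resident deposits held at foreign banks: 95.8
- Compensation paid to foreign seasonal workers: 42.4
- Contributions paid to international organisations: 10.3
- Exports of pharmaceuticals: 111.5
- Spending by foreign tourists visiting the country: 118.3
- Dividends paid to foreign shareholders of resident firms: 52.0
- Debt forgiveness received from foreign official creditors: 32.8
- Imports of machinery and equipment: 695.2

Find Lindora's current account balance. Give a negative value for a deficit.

Goods: -301.0 - 695.2 - 152.0 + 111.5 = -1036.7
Services: 118.3 - 45.5 = 72.8
Primary income: 52.3 - 42.4 + 61.6 - 53.2 - 52.0 = -33.7
Secondary income: 40.8 + 41.1 - 10.3 - 48.7 = 22.9
Current account = (-1036.7) + 72.8 + (-33.7) + 22.9 = -974.7
(Excluded from the current account — financial account: foreign purchases of equities on the domestic stock exchange 69.6, new loans extended by domestic banks to foreign borrowers 196.1, increase in resident deposits held at foreign banks 95.8; capital account: sale of embassy land to a foreign government 21.4, debt forgiveness received from foreign official creditors 32.8.)

-974.7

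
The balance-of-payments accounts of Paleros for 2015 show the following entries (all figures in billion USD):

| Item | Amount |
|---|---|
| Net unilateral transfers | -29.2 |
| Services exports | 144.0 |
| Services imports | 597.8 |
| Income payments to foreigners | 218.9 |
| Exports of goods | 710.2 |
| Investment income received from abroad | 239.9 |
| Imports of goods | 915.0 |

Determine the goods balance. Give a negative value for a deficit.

-204.8

Goods balance = 710.2 - 915.0 = -204.8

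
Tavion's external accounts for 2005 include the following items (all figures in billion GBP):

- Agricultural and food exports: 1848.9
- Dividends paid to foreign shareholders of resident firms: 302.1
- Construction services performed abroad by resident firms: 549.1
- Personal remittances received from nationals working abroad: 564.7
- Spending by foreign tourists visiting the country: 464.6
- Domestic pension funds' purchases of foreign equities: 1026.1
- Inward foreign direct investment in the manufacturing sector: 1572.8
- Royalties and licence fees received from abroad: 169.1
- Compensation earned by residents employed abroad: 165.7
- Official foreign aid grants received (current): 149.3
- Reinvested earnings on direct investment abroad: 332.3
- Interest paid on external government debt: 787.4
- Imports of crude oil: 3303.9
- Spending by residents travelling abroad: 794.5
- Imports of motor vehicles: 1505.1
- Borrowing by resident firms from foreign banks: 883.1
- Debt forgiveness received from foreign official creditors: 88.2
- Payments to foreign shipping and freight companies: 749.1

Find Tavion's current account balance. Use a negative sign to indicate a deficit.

Goods: 1848.9 - 3303.9 - 1505.1 = -2960.1
Services: -749.1 - 794.5 + 169.1 + 464.6 + 549.1 = -360.8
Primary income: -787.4 - 302.1 + 165.7 + 332.3 = -591.5
Secondary income: 564.7 + 149.3 = 714.0
Current account = (-2960.1) + (-360.8) + (-591.5) + 714.0 = -3198.4
(Excluded from the current account — financial account: domestic pension funds' purchases of foreign equities 1026.1, inward foreign direct investment in the manufacturing sector 1572.8, borrowing by resident firms from foreign banks 883.1; capital account: debt forgiveness received from foreign official creditors 88.2.)

-3198.4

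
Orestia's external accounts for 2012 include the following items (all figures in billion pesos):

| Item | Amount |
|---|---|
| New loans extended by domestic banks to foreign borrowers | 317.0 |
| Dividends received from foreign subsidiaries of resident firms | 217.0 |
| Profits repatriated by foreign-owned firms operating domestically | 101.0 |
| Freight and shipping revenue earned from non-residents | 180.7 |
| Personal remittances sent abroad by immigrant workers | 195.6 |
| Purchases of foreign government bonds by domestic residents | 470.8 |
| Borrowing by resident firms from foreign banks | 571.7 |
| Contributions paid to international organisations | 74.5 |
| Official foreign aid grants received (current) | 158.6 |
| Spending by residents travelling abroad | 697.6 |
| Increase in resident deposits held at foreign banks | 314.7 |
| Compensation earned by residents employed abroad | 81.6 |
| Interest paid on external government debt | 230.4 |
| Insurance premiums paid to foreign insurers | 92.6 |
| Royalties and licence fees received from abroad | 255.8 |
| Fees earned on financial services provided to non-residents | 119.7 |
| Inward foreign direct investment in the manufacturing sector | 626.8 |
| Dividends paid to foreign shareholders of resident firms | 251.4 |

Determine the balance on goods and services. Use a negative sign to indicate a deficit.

Services: 255.8 + 180.7 + 119.7 - 697.6 - 92.6 = -234.0
Trade balance = 0.0 + (-234.0) = -234.0
(Excluded from the trade balance — financial account: new loans extended by domestic banks to foreign borrowers 317.0, purchases of foreign government bonds by domestic residents 470.8, borrowing by resident firms from foreign banks 571.7, increase in resident deposits held at foreign banks 314.7, inward foreign direct investment in the manufacturing sector 626.8; primary income: dividends received from foreign subsidiaries of resident firms 217.0, profits repatriated by foreign-owned firms operating domestically 101.0, compensation earned by residents employed abroad 81.6, interest paid on external government debt 230.4, dividends paid to foreign shareholders of resident firms 251.4; secondary income: personal remittances sent abroad by immigrant workers 195.6, contributions paid to international organisations 74.5, official foreign aid grants received (current) 158.6.)

-234.0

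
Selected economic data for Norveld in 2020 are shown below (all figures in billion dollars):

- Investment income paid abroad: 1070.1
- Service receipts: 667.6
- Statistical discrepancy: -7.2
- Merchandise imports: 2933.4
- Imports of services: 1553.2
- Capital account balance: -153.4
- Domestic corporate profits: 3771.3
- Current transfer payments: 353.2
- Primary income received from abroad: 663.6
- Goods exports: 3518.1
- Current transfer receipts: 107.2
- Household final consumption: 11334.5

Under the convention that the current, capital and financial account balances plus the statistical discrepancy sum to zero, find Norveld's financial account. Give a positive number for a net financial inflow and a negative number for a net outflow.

Goods balance = 3518.1 - 2933.4 = 584.7
Services balance = 667.6 - 1553.2 = -885.6
Trade balance (goods + services) = 584.7 + (-885.6) = -300.9
Net primary income = 663.6 - 1070.1 = -406.5
Net secondary income = 107.2 - 353.2 = -246.0
Current account = -300.9 + (-406.5) + (-246.0) = -953.4
Financial account = -(-953.4 + (-153.4) + (-7.2)) = 1114.0

1114.0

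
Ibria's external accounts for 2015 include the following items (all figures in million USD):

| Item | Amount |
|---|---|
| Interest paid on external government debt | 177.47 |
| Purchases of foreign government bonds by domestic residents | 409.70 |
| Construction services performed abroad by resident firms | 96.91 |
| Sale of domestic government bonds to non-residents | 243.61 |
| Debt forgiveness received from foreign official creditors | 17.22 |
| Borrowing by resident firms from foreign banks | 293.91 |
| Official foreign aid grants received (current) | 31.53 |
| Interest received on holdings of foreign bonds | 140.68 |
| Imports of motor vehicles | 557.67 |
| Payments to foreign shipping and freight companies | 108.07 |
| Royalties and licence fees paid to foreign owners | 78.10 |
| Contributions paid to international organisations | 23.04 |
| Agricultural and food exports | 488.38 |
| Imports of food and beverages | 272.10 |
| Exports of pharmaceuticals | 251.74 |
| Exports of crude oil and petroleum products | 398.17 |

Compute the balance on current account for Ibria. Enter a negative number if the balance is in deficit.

190.96

Goods: -557.67 + 488.38 + 251.74 + 398.17 - 272.10 = 308.52
Services: 96.91 - 78.10 - 108.07 = -89.26
Primary income: 140.68 - 177.47 = -36.79
Secondary income: -23.04 + 31.53 = 8.49
Current account = 308.52 + (-89.26) + (-36.79) + 8.49 = 190.96
(Excluded from the current account — financial account: purchases of foreign government bonds by domestic residents 409.70, sale of domestic government bonds to non-residents 243.61, borrowing by resident firms from foreign banks 293.91; capital account: debt forgiveness received from foreign official creditors 17.22.)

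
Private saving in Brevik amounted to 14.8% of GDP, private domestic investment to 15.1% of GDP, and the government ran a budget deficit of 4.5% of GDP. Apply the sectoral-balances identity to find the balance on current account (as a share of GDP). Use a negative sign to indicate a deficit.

By the sectoral-balances identity, CA = (S_private - I) + (T - G).
Private balance = 14.8 - 15.1 = -0.3
Government balance (T - G) = -4.5
CA = -0.3 + (-4.5) = -4.8

-4.8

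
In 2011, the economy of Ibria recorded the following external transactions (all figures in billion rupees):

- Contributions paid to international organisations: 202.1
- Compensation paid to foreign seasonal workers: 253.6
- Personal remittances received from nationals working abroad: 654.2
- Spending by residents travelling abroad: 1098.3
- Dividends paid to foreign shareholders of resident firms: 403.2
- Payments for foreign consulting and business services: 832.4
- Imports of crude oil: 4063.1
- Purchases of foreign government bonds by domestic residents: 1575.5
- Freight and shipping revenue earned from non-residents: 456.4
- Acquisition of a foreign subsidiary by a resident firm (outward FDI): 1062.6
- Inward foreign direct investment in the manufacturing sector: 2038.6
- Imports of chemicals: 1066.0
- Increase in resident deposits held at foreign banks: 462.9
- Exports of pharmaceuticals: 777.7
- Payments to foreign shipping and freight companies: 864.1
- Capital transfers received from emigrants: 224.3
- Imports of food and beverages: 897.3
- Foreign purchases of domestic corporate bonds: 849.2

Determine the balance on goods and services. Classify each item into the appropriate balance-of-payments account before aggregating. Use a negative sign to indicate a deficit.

-7587.1

Goods: -4063.1 - 1066.0 - 897.3 + 777.7 = -5248.7
Services: -1098.3 - 864.1 - 832.4 + 456.4 = -2338.4
Trade balance = -5248.7 + (-2338.4) = -7587.1
(Excluded from the trade balance — secondary income: contributions paid to international organisations 202.1, personal remittances received from nationals working abroad 654.2; primary income: compensation paid to foreign seasonal workers 253.6, dividends paid to foreign shareholders of resident firms 403.2; financial account: purchases of foreign government bonds by domestic residents 1575.5, acquisition of a foreign subsidiary by a resident firm (outward FDI) 1062.6, inward foreign direct investment in the manufacturing sector 2038.6, increase in resident deposits held at foreign banks 462.9, foreign purchases of domestic corporate bonds 849.2; capital account: capital transfers received from emigrants 224.3.)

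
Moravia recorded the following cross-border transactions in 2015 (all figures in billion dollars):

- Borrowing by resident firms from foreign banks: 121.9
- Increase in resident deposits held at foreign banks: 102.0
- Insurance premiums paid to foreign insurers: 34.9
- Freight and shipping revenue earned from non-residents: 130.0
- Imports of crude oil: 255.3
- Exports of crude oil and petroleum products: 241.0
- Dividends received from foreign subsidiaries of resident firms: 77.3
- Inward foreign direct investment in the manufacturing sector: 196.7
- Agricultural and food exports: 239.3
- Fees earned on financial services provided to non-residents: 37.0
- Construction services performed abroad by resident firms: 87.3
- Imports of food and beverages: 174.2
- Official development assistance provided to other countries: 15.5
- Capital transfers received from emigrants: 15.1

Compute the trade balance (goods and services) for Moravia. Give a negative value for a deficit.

Goods: 241.0 - 174.2 + 239.3 - 255.3 = 50.8
Services: 130.0 + 37.0 - 34.9 + 87.3 = 219.4
Trade balance = 50.8 + 219.4 = 270.2
(Excluded from the trade balance — financial account: borrowing by resident firms from foreign banks 121.9, increase in resident deposits held at foreign banks 102.0, inward foreign direct investment in the manufacturing sector 196.7; primary income: dividends received from foreign subsidiaries of resident firms 77.3; secondary income: official development assistance provided to other countries 15.5; capital account: capital transfers received from emigrants 15.1.)

270.2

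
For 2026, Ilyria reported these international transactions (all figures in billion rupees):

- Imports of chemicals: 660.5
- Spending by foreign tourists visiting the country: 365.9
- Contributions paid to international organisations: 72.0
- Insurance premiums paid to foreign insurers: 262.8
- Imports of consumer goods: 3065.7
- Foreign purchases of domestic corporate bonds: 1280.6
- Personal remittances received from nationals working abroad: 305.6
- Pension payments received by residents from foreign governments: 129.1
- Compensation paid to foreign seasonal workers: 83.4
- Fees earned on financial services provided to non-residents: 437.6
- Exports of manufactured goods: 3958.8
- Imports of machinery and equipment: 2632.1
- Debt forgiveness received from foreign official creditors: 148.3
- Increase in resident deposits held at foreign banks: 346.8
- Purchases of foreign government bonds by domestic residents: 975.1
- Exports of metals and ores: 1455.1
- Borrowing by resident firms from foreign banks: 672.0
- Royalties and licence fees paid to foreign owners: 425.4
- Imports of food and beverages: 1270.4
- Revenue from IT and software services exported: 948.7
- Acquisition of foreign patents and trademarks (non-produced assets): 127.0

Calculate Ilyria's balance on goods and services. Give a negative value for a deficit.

-1150.8

Goods: -660.5 - 3065.7 + 3958.8 - 2632.1 + 1455.1 - 1270.4 = -2214.8
Services: 948.7 + 437.6 - 425.4 - 262.8 + 365.9 = 1064.0
Trade balance = -2214.8 + 1064.0 = -1150.8
(Excluded from the trade balance — secondary income: contributions paid to international organisations 72.0, personal remittances received from nationals working abroad 305.6, pension payments received by residents from foreign governments 129.1; financial account: foreign purchases of domestic corporate bonds 1280.6, increase in resident deposits held at foreign banks 346.8, purchases of foreign government bonds by domestic residents 975.1, borrowing by resident firms from foreign banks 672.0; primary income: compensation paid to foreign seasonal workers 83.4; capital account: debt forgiveness received from foreign official creditors 148.3, acquisition of foreign patents and trademarks (non-produced assets) 127.0.)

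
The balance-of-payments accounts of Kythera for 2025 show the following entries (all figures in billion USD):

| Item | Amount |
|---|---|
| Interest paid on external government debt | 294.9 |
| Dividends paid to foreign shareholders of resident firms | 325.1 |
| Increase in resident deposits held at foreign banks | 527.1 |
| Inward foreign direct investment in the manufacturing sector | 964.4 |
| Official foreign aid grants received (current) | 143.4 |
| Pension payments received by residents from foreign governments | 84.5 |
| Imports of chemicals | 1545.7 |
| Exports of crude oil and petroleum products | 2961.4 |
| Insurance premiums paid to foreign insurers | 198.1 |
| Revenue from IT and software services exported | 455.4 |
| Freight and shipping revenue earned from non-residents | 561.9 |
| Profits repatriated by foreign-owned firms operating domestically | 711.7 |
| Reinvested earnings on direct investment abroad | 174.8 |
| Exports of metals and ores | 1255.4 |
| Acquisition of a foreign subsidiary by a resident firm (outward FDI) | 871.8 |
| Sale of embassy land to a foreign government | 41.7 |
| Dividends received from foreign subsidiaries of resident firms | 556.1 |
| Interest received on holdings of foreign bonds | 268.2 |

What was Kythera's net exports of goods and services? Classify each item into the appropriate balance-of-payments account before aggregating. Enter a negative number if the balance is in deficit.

Goods: -1545.7 + 2961.4 + 1255.4 = 2671.1
Services: 561.9 + 455.4 - 198.1 = 819.2
Trade balance = 2671.1 + 819.2 = 3490.3
(Excluded from the trade balance — primary income: interest paid on external government debt 294.9, dividends paid to foreign shareholders of resident firms 325.1, profits repatriated by foreign-owned firms operating domestically 711.7, reinvested earnings on direct investment abroad 174.8, dividends received from foreign subsidiaries of resident firms 556.1, interest received on holdings of foreign bonds 268.2; financial account: increase in resident deposits held at foreign banks 527.1, inward foreign direct investment in the manufacturing sector 964.4, acquisition of a foreign subsidiary by a resident firm (outward FDI) 871.8; secondary income: official foreign aid grants received (current) 143.4, pension payments received by residents from foreign governments 84.5; capital account: sale of embassy land to a foreign government 41.7.)

3490.3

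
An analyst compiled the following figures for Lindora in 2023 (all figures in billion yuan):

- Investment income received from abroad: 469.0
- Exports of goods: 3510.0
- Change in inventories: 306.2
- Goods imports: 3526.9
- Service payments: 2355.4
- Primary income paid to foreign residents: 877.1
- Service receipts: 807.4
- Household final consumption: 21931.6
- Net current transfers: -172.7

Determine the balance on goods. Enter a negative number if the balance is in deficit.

Goods balance = 3510.0 - 3526.9 = -16.9

-16.9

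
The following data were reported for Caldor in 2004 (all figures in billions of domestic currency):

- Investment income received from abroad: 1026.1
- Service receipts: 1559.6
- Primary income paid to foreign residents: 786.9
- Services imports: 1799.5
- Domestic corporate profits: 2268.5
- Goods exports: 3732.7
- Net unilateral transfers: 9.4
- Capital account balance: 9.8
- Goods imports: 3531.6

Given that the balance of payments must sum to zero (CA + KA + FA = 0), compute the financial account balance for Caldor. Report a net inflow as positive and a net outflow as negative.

Goods balance = 3732.7 - 3531.6 = 201.1
Services balance = 1559.6 - 1799.5 = -239.9
Trade balance (goods + services) = 201.1 + (-239.9) = -38.8
Net primary income = 1026.1 - 786.9 = 239.2
Net secondary income = 9.4
Current account = -38.8 + 239.2 + 9.4 = 209.8
Financial account = -(209.8 + 9.8) = -219.6

-219.6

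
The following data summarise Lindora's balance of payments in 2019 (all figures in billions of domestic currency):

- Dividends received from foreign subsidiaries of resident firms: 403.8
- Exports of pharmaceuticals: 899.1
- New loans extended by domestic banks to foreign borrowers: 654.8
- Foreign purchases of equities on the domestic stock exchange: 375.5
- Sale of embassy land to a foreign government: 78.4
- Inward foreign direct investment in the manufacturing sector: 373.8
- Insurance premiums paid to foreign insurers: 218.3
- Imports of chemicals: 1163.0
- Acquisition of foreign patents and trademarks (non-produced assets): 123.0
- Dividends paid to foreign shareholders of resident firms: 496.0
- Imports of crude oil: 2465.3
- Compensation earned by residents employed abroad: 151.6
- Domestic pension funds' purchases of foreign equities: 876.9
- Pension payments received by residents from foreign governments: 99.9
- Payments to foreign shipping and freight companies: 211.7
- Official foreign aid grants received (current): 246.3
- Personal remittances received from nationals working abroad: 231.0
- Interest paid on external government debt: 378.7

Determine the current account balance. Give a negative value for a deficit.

-2901.3

Goods: 899.1 - 1163.0 - 2465.3 = -2729.2
Services: -218.3 - 211.7 = -430.0
Primary income: -378.7 + 403.8 + 151.6 - 496.0 = -319.3
Secondary income: 246.3 + 231.0 + 99.9 = 577.2
Current account = (-2729.2) + (-430.0) + (-319.3) + 577.2 = -2901.3
(Excluded from the current account — financial account: new loans extended by domestic banks to foreign borrowers 654.8, foreign purchases of equities on the domestic stock exchange 375.5, inward foreign direct investment in the manufacturing sector 373.8, domestic pension funds' purchases of foreign equities 876.9; capital account: sale of embassy land to a foreign government 78.4, acquisition of foreign patents and trademarks (non-produced assets) 123.0.)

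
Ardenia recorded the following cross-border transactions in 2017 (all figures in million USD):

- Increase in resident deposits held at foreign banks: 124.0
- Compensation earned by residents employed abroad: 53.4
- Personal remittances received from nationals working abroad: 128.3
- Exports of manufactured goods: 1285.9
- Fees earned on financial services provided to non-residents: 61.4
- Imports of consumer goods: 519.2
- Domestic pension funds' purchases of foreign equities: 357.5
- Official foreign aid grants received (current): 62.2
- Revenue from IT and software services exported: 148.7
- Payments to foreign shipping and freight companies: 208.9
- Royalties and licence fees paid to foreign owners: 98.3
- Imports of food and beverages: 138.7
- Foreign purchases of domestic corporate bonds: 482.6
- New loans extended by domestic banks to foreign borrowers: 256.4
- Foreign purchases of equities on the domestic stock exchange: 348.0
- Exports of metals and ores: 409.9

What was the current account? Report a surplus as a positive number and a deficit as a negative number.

Goods: 409.9 + 1285.9 - 138.7 - 519.2 = 1037.9
Services: 148.7 + 61.4 - 98.3 - 208.9 = -97.1
Primary income: 53.4
Secondary income: 128.3 + 62.2 = 190.5
Current account = 1037.9 + (-97.1) + 53.4 + 190.5 = 1184.7
(Excluded from the current account — financial account: increase in resident deposits held at foreign banks 124.0, domestic pension funds' purchases of foreign equities 357.5, foreign purchases of domestic corporate bonds 482.6, new loans extended by domestic banks to foreign borrowers 256.4, foreign purchases of equities on the domestic stock exchange 348.0.)

1184.7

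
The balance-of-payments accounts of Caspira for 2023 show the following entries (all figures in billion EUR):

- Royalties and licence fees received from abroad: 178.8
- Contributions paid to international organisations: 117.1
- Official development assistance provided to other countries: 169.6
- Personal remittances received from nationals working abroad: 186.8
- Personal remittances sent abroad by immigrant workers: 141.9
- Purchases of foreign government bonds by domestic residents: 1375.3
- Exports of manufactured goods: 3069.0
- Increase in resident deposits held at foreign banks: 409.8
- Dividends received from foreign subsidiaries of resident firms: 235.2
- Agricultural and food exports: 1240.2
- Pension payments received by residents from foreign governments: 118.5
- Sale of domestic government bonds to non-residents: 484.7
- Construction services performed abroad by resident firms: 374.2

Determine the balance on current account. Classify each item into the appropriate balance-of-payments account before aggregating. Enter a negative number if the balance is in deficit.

4974.1

Goods: 1240.2 + 3069.0 = 4309.2
Services: 374.2 + 178.8 = 553.0
Primary income: 235.2
Secondary income: -169.6 + 118.5 + 186.8 - 117.1 - 141.9 = -123.3
Current account = 4309.2 + 553.0 + 235.2 + (-123.3) = 4974.1
(Excluded from the current account — financial account: purchases of foreign government bonds by domestic residents 1375.3, increase in resident deposits held at foreign banks 409.8, sale of domestic government bonds to non-residents 484.7.)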